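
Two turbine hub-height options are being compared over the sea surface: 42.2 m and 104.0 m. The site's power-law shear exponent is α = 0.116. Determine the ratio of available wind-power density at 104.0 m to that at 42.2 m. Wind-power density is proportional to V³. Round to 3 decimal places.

Speed ratio: V_B/V_A = (z_B/z_A)^α = (104.0/42.2)^0.116 = (2.4645)^0.116 = 1.11030
Power-density ratio: P_B/P_A = (V_B/V_A)³ = (1.11030)³ = 1.36873

1.369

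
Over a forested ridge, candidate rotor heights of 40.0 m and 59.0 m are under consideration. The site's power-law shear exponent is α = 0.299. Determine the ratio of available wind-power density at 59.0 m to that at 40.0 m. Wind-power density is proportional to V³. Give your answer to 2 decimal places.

Speed ratio: V_B/V_A = (z_B/z_A)^α = (59.0/40.0)^0.299 = (1.4750)^0.299 = 1.12323
Power-density ratio: P_B/P_A = (V_B/V_A)³ = (1.12323)³ = 1.41712

1.42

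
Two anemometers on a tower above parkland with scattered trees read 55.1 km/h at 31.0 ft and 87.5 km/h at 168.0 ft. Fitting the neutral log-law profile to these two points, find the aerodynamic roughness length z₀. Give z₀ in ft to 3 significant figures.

Log law: V(z) ∝ ln(z/z₀). With r = V₁/V₂ = 55.1/87.5 = 0.62971,
r · ln(z₂/z₀) = ln(z₁/z₀) ⇒ ln z₀ = (ln z₁ − r·ln z₂)/(1 − r)
ln z₀ = (3.43399 − 0.62971×5.12396) / 0.37029 = 0.5600
z₀ = exp(0.5600) = 1.751 ft

z₀ ≈ 1.75 ft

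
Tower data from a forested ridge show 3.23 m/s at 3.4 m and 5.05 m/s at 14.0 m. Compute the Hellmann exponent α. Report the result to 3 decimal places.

α ≈ 0.316

Power law: V₂/V₁ = (z₂/z₁)^α ⇒ α = ln(V₂/V₁) / ln(z₂/z₁)
α = ln(5.05/3.23) / ln(14.0/3.4) = ln(1.5635) / ln(4.1176)
  = 0.44691 / 1.41528 = 0.31577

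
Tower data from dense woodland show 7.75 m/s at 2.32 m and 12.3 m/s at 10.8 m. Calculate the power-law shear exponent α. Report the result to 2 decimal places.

Power law: V₂/V₁ = (z₂/z₁)^α ⇒ α = ln(V₂/V₁) / ln(z₂/z₁)
α = ln(12.3/7.75) / ln(10.8/2.32) = ln(1.5871) / ln(4.6552)
  = 0.46191 / 1.53798 = 0.30033

α ≈ 0.30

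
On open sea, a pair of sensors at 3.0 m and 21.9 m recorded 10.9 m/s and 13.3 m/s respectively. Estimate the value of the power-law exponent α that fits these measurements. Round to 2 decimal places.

α ≈ 0.10

Power law: V₂/V₁ = (z₂/z₁)^α ⇒ α = ln(V₂/V₁) / ln(z₂/z₁)
α = ln(13.3/10.9) / ln(21.9/3.0) = ln(1.2202) / ln(7.3000)
  = 0.19900 / 1.98787 = 0.10011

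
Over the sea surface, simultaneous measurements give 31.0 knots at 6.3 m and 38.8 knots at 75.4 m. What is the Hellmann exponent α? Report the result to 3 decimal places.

α ≈ 0.090

Power law: V₂/V₁ = (z₂/z₁)^α ⇒ α = ln(V₂/V₁) / ln(z₂/z₁)
α = ln(38.8/31.0) / ln(75.4/6.3) = ln(1.2516) / ln(11.9683)
  = 0.22443 / 2.48226 = 0.09041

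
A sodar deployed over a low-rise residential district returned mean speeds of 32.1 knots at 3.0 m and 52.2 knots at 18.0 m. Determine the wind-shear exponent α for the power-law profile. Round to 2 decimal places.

Power law: V₂/V₁ = (z₂/z₁)^α ⇒ α = ln(V₂/V₁) / ln(z₂/z₁)
α = ln(52.2/32.1) / ln(18.0/3.0) = ln(1.6262) / ln(6.0000)
  = 0.48623 / 1.79176 = 0.27137

α ≈ 0.27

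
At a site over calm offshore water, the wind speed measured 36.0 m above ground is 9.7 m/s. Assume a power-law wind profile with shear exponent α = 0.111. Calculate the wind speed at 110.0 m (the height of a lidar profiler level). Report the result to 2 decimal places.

Power-law profile: V₂ = V₁ · (z₂/z₁)^α
V₂ = 9.7 × (110.0/36.0)^0.111 = 9.7 × (3.0556)^0.111
    = 9.7 × 1.1320 = 10.9804 m/s

10.98 m/s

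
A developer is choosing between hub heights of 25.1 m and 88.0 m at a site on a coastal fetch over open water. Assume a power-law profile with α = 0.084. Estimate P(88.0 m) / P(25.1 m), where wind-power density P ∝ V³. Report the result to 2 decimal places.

1.37

Speed ratio: V_B/V_A = (z_B/z_A)^α = (88.0/25.1)^0.084 = (3.5060)^0.084 = 1.11113
Power-density ratio: P_B/P_A = (V_B/V_A)³ = (1.11113)³ = 1.37180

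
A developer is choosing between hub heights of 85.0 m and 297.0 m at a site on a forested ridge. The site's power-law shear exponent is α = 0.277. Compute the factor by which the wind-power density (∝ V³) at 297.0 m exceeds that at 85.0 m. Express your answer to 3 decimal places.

2.828

Speed ratio: V_B/V_A = (z_B/z_A)^α = (297.0/85.0)^0.277 = (3.4941)^0.277 = 1.41418
Power-density ratio: P_B/P_A = (V_B/V_A)³ = (1.41418)³ = 2.82822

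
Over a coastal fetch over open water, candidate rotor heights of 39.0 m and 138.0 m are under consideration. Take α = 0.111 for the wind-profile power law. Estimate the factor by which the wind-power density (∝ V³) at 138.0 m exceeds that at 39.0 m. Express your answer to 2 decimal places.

1.52

Speed ratio: V_B/V_A = (z_B/z_A)^α = (138.0/39.0)^0.111 = (3.5385)^0.111 = 1.15058
Power-density ratio: P_B/P_A = (V_B/V_A)³ = (1.15058)³ = 1.52319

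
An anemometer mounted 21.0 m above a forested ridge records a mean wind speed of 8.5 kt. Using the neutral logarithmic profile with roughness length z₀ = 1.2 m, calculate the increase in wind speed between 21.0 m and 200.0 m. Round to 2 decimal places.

6.69 kt

Log law: V₂ = V₁ · ln(z₂/z₀)/ln(z₁/z₀) = 8.5 × 5.1160/2.8622 = 15.1932 kt
ΔV = 15.1932 − 8.5 = 6.6932 kt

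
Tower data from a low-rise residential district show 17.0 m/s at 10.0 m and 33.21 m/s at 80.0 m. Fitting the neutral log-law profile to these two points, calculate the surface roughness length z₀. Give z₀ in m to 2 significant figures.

Log law: V(z) ∝ ln(z/z₀). With r = V₁/V₂ = 17.0/33.21 = 0.51189,
r · ln(z₂/z₀) = ln(z₁/z₀) ⇒ ln z₀ = (ln z₁ − r·ln z₂)/(1 − r)
ln z₀ = (2.30259 − 0.51189×4.38203) / 0.48811 = 0.1218
z₀ = exp(0.1218) = 1.130 m

z₀ ≈ 1.1 m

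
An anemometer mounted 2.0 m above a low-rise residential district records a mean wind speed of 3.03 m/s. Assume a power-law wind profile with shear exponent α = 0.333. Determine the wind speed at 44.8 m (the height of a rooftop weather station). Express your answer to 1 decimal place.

8.5 m/s

Power-law profile: V₂ = V₁ · (z₂/z₁)^α
V₂ = 3.03 × (44.8/2.0)^0.333 = 3.03 × (22.4000)^0.333
    = 3.03 × 2.8160 = 8.5325 m/s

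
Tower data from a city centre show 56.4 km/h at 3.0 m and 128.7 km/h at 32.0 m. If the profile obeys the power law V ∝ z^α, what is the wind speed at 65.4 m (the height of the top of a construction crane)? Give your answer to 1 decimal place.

First find α: α = ln(V₂/V₁)/ln(z₂/z₁) = ln(128.7/56.4)/ln(32.0/3.0) = 0.82501/2.36712 = 0.3485
Extrapolate from 32.0 m to 65.4 m: V₃ = 128.7 × (65.4/32.0)^0.3485 = 128.7 × 1.2829 = 165.1095 km/h

165.1 km/h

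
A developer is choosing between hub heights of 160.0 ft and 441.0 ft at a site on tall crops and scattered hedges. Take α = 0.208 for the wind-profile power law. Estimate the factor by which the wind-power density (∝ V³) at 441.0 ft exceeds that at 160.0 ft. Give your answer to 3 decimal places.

Speed ratio: V_B/V_A = (z_B/z_A)^α = (441.0/160.0)^0.208 = (2.7563)^0.208 = 1.23477
Power-density ratio: P_B/P_A = (V_B/V_A)³ = (1.23477)³ = 1.88260

1.883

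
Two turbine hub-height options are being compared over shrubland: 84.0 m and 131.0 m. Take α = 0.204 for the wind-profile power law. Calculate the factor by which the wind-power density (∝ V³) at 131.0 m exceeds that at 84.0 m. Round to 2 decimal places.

1.31

Speed ratio: V_B/V_A = (z_B/z_A)^α = (131.0/84.0)^0.204 = (1.5595)^0.204 = 1.09489
Power-density ratio: P_B/P_A = (V_B/V_A)³ = (1.09489)³ = 1.31254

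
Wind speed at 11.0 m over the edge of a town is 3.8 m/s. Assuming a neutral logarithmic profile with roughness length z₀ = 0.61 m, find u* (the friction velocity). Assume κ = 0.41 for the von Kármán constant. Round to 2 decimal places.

u* ≈ 0.54 m/s

Log law: V(z) = (u*/κ) · ln(z/z₀) ⇒ u* = κ · V / ln(z/z₀)
u* = 0.41 × 3.8 / ln(11.0/0.61) = 0.41 × 3.8 / 2.8922
   = 1.5580 / 2.8922 = 0.5387 m/s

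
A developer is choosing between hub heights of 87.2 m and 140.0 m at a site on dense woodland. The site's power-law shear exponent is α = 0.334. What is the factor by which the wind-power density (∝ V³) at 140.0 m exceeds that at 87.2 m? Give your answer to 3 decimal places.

Speed ratio: V_B/V_A = (z_B/z_A)^α = (140.0/87.2)^0.334 = (1.6055)^0.334 = 1.17132
Power-density ratio: P_B/P_A = (V_B/V_A)³ = (1.17132)³ = 1.60703

1.607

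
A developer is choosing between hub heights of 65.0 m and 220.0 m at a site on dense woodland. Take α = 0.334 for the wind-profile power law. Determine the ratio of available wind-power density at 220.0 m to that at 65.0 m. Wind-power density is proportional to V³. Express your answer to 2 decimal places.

Speed ratio: V_B/V_A = (z_B/z_A)^α = (220.0/65.0)^0.334 = (3.3846)^0.334 = 1.50264
Power-density ratio: P_B/P_A = (V_B/V_A)³ = (1.50264)³ = 3.39288

3.39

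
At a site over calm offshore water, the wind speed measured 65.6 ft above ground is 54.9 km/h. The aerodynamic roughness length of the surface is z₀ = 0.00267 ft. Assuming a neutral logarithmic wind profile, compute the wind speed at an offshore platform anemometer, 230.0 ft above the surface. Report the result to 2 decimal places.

61.71 km/h

Log law: V(z) ∝ ln(z/z₀), so V₂/V₁ = ln(z₂/z₀) / ln(z₁/z₀).
ln(230.0/0.00267) = 11.3638, ln(65.6/0.00267) = 10.1093
V₂ = 54.9 × 11.3638/10.1093 = 54.9 × 1.1241 = 61.7128 km/h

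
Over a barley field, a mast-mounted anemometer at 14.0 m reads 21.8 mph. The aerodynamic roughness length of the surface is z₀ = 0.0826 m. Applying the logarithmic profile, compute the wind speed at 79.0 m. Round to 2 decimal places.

29.15 mph

Log law: V(z) ∝ ln(z/z₀), so V₂/V₁ = ln(z₂/z₀) / ln(z₁/z₀).
ln(79.0/0.0826) = 6.8632, ln(14.0/0.0826) = 5.1328
V₂ = 21.8 × 6.8632/5.1328 = 21.8 × 1.3371 = 29.1493 mph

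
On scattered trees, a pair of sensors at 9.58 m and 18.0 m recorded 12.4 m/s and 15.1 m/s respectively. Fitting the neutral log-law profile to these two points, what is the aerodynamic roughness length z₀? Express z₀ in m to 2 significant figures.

z₀ ≈ 0.53 m

Log law: V(z) ∝ ln(z/z₀). With r = V₁/V₂ = 12.4/15.1 = 0.82119,
r · ln(z₂/z₀) = ln(z₁/z₀) ⇒ ln z₀ = (ln z₁ − r·ln z₂)/(1 − r)
ln z₀ = (2.25968 − 0.82119×2.89037) / 0.17881 = -0.6368
z₀ = exp(-0.6368) = 0.5290 m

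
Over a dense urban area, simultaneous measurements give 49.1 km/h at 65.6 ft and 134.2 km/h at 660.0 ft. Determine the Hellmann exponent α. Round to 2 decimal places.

Power law: V₂/V₁ = (z₂/z₁)^α ⇒ α = ln(V₂/V₁) / ln(z₂/z₁)
α = ln(134.2/49.1) / ln(660.0/65.6) = ln(2.7332) / ln(10.0610)
  = 1.00547 / 2.30866 = 0.43552

α ≈ 0.44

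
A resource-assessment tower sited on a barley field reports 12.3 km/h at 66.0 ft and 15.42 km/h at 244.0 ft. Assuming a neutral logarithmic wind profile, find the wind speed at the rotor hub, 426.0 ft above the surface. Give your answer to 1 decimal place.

Log law: V ∝ ln(z/z₀). From the pair, with r = V₁/V₂ = 0.79767,
ln z₀ = (ln z₁ − r·ln z₂)/(1 − r) = (4.1897 − 0.79767×5.4972)/0.20233 = -0.9650 → z₀ = 0.3810 ft
V₃ = V₁ · ln(z₃/z₀)/ln(z₁/z₀) = 12.3 × 7.0194/5.1546 = 16.7498 km/h

16.7 km/h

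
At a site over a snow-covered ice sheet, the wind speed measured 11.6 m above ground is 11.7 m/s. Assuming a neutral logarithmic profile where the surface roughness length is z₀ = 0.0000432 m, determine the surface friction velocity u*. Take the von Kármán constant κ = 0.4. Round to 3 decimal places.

Log law: V(z) = (u*/κ) · ln(z/z₀) ⇒ u* = κ · V / ln(z/z₀)
u* = 0.4 × 11.7 / ln(11.6/0.0000432) = 0.4 × 11.7 / 12.5007
   = 4.6800 / 12.5007 = 0.3744 m/s

u* ≈ 0.374 m/s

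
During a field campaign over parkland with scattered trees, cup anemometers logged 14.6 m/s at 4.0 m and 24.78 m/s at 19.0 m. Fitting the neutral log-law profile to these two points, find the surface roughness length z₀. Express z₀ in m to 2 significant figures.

Log law: V(z) ∝ ln(z/z₀). With r = V₁/V₂ = 14.6/24.78 = 0.58918,
r · ln(z₂/z₀) = ln(z₁/z₀) ⇒ ln z₀ = (ln z₁ − r·ln z₂)/(1 − r)
ln z₀ = (1.38629 − 0.58918×2.94444) / 0.41082 = -0.8484
z₀ = exp(-0.8484) = 0.4281 m

z₀ ≈ 0.43 m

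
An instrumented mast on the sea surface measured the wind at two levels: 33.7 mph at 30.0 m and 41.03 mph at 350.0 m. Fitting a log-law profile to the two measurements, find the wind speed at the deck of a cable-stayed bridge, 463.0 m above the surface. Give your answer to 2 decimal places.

41.86 mph

Log law: V ∝ ln(z/z₀). From the pair, with r = V₁/V₂ = 0.82135,
ln z₀ = (ln z₁ − r·ln z₂)/(1 − r) = (3.4012 − 0.82135×5.8579)/0.17865 = -7.8938 → z₀ = 0.0003731 m
V₃ = V₁ · ln(z₃/z₀)/ln(z₁/z₀) = 33.7 × 14.0315/11.2950 = 41.8648 mph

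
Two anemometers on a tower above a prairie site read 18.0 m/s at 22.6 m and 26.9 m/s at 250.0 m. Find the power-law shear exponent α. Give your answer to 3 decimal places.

α ≈ 0.167

Power law: V₂/V₁ = (z₂/z₁)^α ⇒ α = ln(V₂/V₁) / ln(z₂/z₁)
α = ln(26.9/18.0) / ln(250.0/22.6) = ln(1.4944) / ln(11.0619)
  = 0.40175 / 2.40351 = 0.16715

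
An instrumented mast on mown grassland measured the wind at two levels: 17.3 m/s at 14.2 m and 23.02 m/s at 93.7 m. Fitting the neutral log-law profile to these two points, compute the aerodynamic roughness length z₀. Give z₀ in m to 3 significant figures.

Log law: V(z) ∝ ln(z/z₀). With r = V₁/V₂ = 17.3/23.02 = 0.75152,
r · ln(z₂/z₀) = ln(z₁/z₀) ⇒ ln z₀ = (ln z₁ − r·ln z₂)/(1 − r)
ln z₀ = (2.65324 − 0.75152×4.54010) / 0.24848 = -3.0535
z₀ = exp(-3.0535) = 0.04719 m

z₀ ≈ 0.0472 m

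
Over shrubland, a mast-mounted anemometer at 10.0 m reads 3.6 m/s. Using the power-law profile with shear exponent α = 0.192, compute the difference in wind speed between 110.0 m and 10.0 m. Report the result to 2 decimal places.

Power law: V₂ = V₁ · (z₂/z₁)^α = 3.6 × (11.0000)^0.192 = 5.7049 m/s
ΔV = 5.7049 − 3.6 = 2.1049 m/s

2.10 m/s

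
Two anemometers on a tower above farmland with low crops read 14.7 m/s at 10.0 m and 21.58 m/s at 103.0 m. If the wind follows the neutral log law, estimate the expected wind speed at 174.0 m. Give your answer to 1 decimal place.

23.1 m/s

Log law: V ∝ ln(z/z₀). From the pair, with r = V₁/V₂ = 0.68119,
ln z₀ = (ln z₁ − r·ln z₂)/(1 − r) = (2.3026 − 0.68119×4.6347)/0.31881 = -2.6803 → z₀ = 0.06854 m
V₃ = V₁ · ln(z₃/z₀)/ln(z₁/z₀) = 14.7 × 7.8394/4.9829 = 23.1268 m/s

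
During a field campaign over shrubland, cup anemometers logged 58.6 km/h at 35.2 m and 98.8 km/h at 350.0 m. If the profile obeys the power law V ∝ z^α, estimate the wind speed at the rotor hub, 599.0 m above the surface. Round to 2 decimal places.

111.64 km/h

First find α: α = ln(V₂/V₁)/ln(z₂/z₁) = ln(98.8/58.6)/ln(350.0/35.2) = 0.52236/2.29689 = 0.2274
Extrapolate from 350.0 m to 599.0 m: V₃ = 98.8 × (599.0/350.0)^0.2274 = 98.8 × 1.1300 = 111.6421 km/h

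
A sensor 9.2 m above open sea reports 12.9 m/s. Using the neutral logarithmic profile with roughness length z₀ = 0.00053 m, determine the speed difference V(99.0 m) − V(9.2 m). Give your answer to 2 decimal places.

Log law: V₂ = V₁ · ln(z₂/z₀)/ln(z₁/z₀) = 12.9 × 12.1378/9.7618 = 16.0397 m/s
ΔV = 16.0397 − 12.9 = 3.1397 m/s

3.14 m/s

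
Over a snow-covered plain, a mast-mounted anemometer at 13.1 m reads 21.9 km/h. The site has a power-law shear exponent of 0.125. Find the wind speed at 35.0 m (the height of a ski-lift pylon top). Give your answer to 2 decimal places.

Power-law profile: V₂ = V₁ · (z₂/z₁)^α
V₂ = 21.9 × (35.0/13.1)^0.125 = 21.9 × (2.6718)^0.125
    = 21.9 × 1.1307 = 24.7625 km/h

24.76 km/h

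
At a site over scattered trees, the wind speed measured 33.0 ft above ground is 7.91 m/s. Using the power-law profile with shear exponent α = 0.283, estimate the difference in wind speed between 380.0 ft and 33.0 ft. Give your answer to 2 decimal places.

7.88 m/s

Power law: V₂ = V₁ · (z₂/z₁)^α = 7.91 × (11.5152)^0.283 = 15.7949 m/s
ΔV = 15.7949 − 7.91 = 7.8849 m/s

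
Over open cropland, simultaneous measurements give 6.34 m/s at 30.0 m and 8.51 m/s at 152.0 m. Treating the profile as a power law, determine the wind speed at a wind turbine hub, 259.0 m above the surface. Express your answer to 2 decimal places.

9.37 m/s

First find α: α = ln(V₂/V₁)/ln(z₂/z₁) = ln(8.51/6.34)/ln(152.0/30.0) = 0.29436/1.62268 = 0.1814
Extrapolate from 152.0 m to 259.0 m: V₃ = 8.51 × (259.0/152.0)^0.1814 = 8.51 × 1.1015 = 9.3738 m/s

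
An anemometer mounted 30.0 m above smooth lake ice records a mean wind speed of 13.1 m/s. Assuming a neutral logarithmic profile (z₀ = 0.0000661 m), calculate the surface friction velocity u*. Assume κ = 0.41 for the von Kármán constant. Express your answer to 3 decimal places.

Log law: V(z) = (u*/κ) · ln(z/z₀) ⇒ u* = κ · V / ln(z/z₀)
u* = 0.41 × 13.1 / ln(30.0/0.0000661) = 0.41 × 13.1 / 13.0255
   = 5.3710 / 13.0255 = 0.4123 m/s

u* ≈ 0.412 m/s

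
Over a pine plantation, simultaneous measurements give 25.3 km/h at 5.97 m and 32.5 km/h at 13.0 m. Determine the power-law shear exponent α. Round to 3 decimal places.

Power law: V₂/V₁ = (z₂/z₁)^α ⇒ α = ln(V₂/V₁) / ln(z₂/z₁)
α = ln(32.5/25.3) / ln(13.0/5.97) = ln(1.2846) / ln(2.1776)
  = 0.25044 / 0.77820 = 0.32181

α ≈ 0.322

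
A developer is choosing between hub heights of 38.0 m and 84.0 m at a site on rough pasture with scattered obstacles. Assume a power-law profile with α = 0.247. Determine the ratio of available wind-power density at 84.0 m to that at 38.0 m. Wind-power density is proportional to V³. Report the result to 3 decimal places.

Speed ratio: V_B/V_A = (z_B/z_A)^α = (84.0/38.0)^0.247 = (2.2105)^0.247 = 1.21644
Power-density ratio: P_B/P_A = (V_B/V_A)³ = (1.21644)³ = 1.80000

1.800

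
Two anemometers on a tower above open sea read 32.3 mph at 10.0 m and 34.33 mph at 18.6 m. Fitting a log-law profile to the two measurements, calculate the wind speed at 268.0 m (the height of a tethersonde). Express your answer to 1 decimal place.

Log law: V ∝ ln(z/z₀). From the pair, with r = V₁/V₂ = 0.94087,
ln z₀ = (ln z₁ − r·ln z₂)/(1 − r) = (2.3026 − 0.94087×2.9232)/0.05913 = -7.5716 → z₀ = 0.0005149 m
V₃ = V₁ · ln(z₃/z₀)/ln(z₁/z₀) = 32.3 × 13.1626/9.8742 = 43.0569 mph

43.1 mph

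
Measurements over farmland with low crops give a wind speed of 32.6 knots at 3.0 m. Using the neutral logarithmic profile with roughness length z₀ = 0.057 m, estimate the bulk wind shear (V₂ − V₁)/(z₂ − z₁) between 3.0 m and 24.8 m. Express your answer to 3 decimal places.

Log law: V₂ = V₁ · ln(z₂/z₀)/ln(z₁/z₀) = 32.6 × 6.0755/3.9633 = 49.9740 knots
ΔV/Δz = (49.9740 − 32.6)/(24.8 − 3.0) = 17.3740/21.8000 = 0.79697 knots/m

0.797 knots/m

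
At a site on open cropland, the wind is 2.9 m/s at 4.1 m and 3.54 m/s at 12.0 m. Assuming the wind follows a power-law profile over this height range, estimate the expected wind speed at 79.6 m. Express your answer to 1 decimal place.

First find α: α = ln(V₂/V₁)/ln(z₂/z₁) = ln(3.54/2.9)/ln(12.0/4.1) = 0.19942/1.07392 = 0.1857
Extrapolate from 12.0 m to 79.6 m: V₃ = 3.54 × (79.6/12.0)^0.1857 = 3.54 × 1.4210 = 5.0303 m/s

5.0 m/s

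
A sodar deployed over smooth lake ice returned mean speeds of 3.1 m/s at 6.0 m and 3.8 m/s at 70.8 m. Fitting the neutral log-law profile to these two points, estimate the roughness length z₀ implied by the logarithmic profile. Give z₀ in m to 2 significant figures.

Log law: V(z) ∝ ln(z/z₀). With r = V₁/V₂ = 3.1/3.8 = 0.81579,
r · ln(z₂/z₀) = ln(z₁/z₀) ⇒ ln z₀ = (ln z₁ − r·ln z₂)/(1 − r)
ln z₀ = (1.79176 − 0.81579×4.25986) / 0.18421 = -9.1384
z₀ = exp(-9.1384) = 0.0001075 m

z₀ ≈ 0.00011 m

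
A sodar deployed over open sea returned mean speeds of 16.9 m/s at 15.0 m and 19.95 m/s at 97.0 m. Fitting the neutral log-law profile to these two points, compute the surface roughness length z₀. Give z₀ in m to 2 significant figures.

z₀ ≈ 0.00048 m

Log law: V(z) ∝ ln(z/z₀). With r = V₁/V₂ = 16.9/19.95 = 0.84712,
r · ln(z₂/z₀) = ln(z₁/z₀) ⇒ ln z₀ = (ln z₁ − r·ln z₂)/(1 − r)
ln z₀ = (2.70805 − 0.84712×4.57471) / 0.15288 = -7.6351
z₀ = exp(-7.6351) = 0.0004832 m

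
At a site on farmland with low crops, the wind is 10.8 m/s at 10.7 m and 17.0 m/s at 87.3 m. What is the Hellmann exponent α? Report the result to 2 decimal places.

Power law: V₂/V₁ = (z₂/z₁)^α ⇒ α = ln(V₂/V₁) / ln(z₂/z₁)
α = ln(17.0/10.8) / ln(87.3/10.7) = ln(1.5741) / ln(8.1589)
  = 0.45367 / 2.09911 = 0.21612

α ≈ 0.22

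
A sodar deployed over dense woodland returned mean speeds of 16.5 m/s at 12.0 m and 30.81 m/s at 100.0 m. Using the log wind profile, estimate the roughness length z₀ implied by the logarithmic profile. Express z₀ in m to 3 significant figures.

z₀ ≈ 1.04 m

Log law: V(z) ∝ ln(z/z₀). With r = V₁/V₂ = 16.5/30.81 = 0.53554,
r · ln(z₂/z₀) = ln(z₁/z₀) ⇒ ln z₀ = (ln z₁ − r·ln z₂)/(1 − r)
ln z₀ = (2.48491 − 0.53554×4.60517) / 0.46446 = 0.0402
z₀ = exp(0.0402) = 1.041 m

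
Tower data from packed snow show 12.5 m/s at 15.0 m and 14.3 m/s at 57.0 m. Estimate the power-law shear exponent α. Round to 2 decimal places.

Power law: V₂/V₁ = (z₂/z₁)^α ⇒ α = ln(V₂/V₁) / ln(z₂/z₁)
α = ln(14.3/12.5) / ln(57.0/15.0) = ln(1.1440) / ln(3.8000)
  = 0.13453 / 1.33500 = 0.10077

α ≈ 0.10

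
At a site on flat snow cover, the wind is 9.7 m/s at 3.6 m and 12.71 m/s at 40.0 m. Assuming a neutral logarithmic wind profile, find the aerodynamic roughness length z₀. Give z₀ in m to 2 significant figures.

Log law: V(z) ∝ ln(z/z₀). With r = V₁/V₂ = 9.7/12.71 = 0.76318,
r · ln(z₂/z₀) = ln(z₁/z₀) ⇒ ln z₀ = (ln z₁ − r·ln z₂)/(1 − r)
ln z₀ = (1.28093 − 0.76318×3.68888) / 0.23682 = -6.4789
z₀ = exp(-6.4789) = 0.001536 m

z₀ ≈ 0.0015 m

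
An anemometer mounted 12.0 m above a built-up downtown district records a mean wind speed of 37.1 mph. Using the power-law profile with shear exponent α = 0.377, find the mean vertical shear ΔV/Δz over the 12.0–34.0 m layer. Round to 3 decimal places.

0.811 mph/m

Power law: V₂ = V₁ · (z₂/z₁)^α = 37.1 × (2.8333)^0.377 = 54.9402 mph
ΔV/Δz = (54.9402 − 37.1)/(34.0 − 12.0) = 17.8402/22.0000 = 0.81092 mph/m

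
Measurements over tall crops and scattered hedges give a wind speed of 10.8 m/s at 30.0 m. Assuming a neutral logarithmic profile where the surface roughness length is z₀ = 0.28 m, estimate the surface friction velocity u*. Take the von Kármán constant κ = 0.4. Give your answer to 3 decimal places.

Log law: V(z) = (u*/κ) · ln(z/z₀) ⇒ u* = κ · V / ln(z/z₀)
u* = 0.4 × 10.8 / ln(30.0/0.28) = 0.4 × 10.8 / 4.6742
   = 4.3200 / 4.6742 = 0.9242 m/s

u* ≈ 0.924 m/s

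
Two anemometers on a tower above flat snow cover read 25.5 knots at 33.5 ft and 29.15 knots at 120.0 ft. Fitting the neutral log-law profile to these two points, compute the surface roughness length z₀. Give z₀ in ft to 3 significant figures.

Log law: V(z) ∝ ln(z/z₀). With r = V₁/V₂ = 25.5/29.15 = 0.87479,
r · ln(z₂/z₀) = ln(z₁/z₀) ⇒ ln z₀ = (ln z₁ − r·ln z₂)/(1 − r)
ln z₀ = (3.51155 − 0.87479×4.78749) / 0.12521 = -5.4026
z₀ = exp(-5.4026) = 0.004505 ft

z₀ ≈ 0.00450 ft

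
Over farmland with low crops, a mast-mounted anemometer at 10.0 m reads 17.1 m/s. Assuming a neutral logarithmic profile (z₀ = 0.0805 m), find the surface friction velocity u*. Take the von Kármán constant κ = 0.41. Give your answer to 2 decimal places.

Log law: V(z) = (u*/κ) · ln(z/z₀) ⇒ u* = κ · V / ln(z/z₀)
u* = 0.41 × 17.1 / ln(10.0/0.0805) = 0.41 × 17.1 / 4.8221
   = 7.0110 / 4.8221 = 1.4539 m/s

u* ≈ 1.45 m/s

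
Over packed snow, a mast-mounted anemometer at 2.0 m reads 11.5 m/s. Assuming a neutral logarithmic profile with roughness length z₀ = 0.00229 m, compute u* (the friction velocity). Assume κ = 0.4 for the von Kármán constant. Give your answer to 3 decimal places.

Log law: V(z) = (u*/κ) · ln(z/z₀) ⇒ u* = κ · V / ln(z/z₀)
u* = 0.4 × 11.5 / ln(2.0/0.00229) = 0.4 × 11.5 / 6.7724
   = 4.6000 / 6.7724 = 0.6792 m/s

u* ≈ 0.679 m/s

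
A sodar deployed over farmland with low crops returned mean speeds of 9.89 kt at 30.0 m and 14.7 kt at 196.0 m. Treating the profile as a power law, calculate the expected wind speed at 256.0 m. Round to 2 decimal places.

15.55 kt

First find α: α = ln(V₂/V₁)/ln(z₂/z₁) = ln(14.7/9.89)/ln(196.0/30.0) = 0.39632/1.87692 = 0.2112
Extrapolate from 196.0 m to 256.0 m: V₃ = 14.7 × (256.0/196.0)^0.2112 = 14.7 × 1.0580 = 15.5528 kt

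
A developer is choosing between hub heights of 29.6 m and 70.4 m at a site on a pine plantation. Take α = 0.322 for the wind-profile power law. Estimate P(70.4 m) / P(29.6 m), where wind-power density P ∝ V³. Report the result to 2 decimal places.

2.31

Speed ratio: V_B/V_A = (z_B/z_A)^α = (70.4/29.6)^0.322 = (2.3784)^0.322 = 1.32179
Power-density ratio: P_B/P_A = (V_B/V_A)³ = (1.32179)³ = 2.30934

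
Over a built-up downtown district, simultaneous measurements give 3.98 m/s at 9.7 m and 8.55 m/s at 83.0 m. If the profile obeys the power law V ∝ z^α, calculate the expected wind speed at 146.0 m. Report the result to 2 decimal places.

First find α: α = ln(V₂/V₁)/ln(z₂/z₁) = ln(8.55/3.98)/ln(83.0/9.7) = 0.76465/2.14671 = 0.3562
Extrapolate from 83.0 m to 146.0 m: V₃ = 8.55 × (146.0/83.0)^0.3562 = 8.55 × 1.2228 = 10.4552 m/s

10.46 m/s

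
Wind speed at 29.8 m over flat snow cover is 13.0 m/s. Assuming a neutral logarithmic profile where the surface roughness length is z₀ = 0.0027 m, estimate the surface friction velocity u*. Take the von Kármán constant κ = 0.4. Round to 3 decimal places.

Log law: V(z) = (u*/κ) · ln(z/z₀) ⇒ u* = κ · V / ln(z/z₀)
u* = 0.4 × 13.0 / ln(29.8/0.0027) = 0.4 × 13.0 / 9.3090
   = 5.2000 / 9.3090 = 0.5586 m/s

u* ≈ 0.559 m/s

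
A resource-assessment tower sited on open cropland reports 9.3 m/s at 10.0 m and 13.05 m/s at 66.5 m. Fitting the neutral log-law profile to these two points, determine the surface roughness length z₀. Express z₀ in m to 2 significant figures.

z₀ ≈ 0.091 m

Log law: V(z) ∝ ln(z/z₀). With r = V₁/V₂ = 9.3/13.05 = 0.71264,
r · ln(z₂/z₀) = ln(z₁/z₀) ⇒ ln z₀ = (ln z₁ − r·ln z₂)/(1 − r)
ln z₀ = (2.30259 − 0.71264×4.19720) / 0.28736 = -2.3961
z₀ = exp(-2.3961) = 0.09108 m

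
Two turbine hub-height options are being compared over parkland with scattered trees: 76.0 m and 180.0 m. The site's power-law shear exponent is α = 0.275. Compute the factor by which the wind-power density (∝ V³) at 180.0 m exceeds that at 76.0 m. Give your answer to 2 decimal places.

2.04

Speed ratio: V_B/V_A = (z_B/z_A)^α = (180.0/76.0)^0.275 = (2.3684)^0.275 = 1.26758
Power-density ratio: P_B/P_A = (V_B/V_A)³ = (1.26758)³ = 2.03671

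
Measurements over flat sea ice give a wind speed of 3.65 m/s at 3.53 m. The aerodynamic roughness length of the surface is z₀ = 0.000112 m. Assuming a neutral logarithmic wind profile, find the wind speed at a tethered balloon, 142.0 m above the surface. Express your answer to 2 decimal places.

Log law: V(z) ∝ ln(z/z₀), so V₂/V₁ = ln(z₂/z₀) / ln(z₁/z₀).
ln(142.0/0.000112) = 14.0528, ln(3.53/0.000112) = 10.3583
V₂ = 3.65 × 14.0528/10.3583 = 3.65 × 1.3567 = 4.9519 m/s

4.95 m/s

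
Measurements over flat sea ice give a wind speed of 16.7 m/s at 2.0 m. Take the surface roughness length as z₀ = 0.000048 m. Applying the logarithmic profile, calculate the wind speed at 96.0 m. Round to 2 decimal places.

22.78 m/s

Log law: V(z) ∝ ln(z/z₀), so V₂/V₁ = ln(z₂/z₀) / ln(z₁/z₀).
ln(96.0/0.000048) = 14.5087, ln(2.0/0.000048) = 10.6375
V₂ = 16.7 × 14.5087/10.6375 = 16.7 × 1.3639 = 22.7775 m/s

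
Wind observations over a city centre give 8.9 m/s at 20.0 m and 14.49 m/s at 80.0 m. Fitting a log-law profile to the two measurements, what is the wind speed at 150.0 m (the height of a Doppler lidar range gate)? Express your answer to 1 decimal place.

17.0 m/s

Log law: V ∝ ln(z/z₀). From the pair, with r = V₁/V₂ = 0.61422,
ln z₀ = (ln z₁ − r·ln z₂)/(1 − r) = (2.9957 − 0.61422×4.3820)/0.38578 = 0.7886 → z₀ = 2.200 m
V₃ = V₁ · ln(z₃/z₀)/ln(z₁/z₀) = 8.9 × 4.2221/2.2072 = 17.0248 m/s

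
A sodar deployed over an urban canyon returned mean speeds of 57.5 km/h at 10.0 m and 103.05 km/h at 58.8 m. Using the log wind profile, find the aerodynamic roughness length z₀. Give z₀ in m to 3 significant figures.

z₀ ≈ 1.07 m

Log law: V(z) ∝ ln(z/z₀). With r = V₁/V₂ = 57.5/103.05 = 0.55798,
r · ln(z₂/z₀) = ln(z₁/z₀) ⇒ ln z₀ = (ln z₁ − r·ln z₂)/(1 − r)
ln z₀ = (2.30259 − 0.55798×4.07414) / 0.44202 = 0.0663
z₀ = exp(0.0663) = 1.069 m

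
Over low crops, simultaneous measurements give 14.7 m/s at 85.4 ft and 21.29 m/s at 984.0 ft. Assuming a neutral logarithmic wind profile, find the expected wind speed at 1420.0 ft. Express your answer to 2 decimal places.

22.28 m/s

Log law: V ∝ ln(z/z₀). From the pair, with r = V₁/V₂ = 0.69047,
ln z₀ = (ln z₁ − r·ln z₂)/(1 − r) = (4.4473 − 0.69047×6.8916)/0.30953 = -1.0050 → z₀ = 0.3660 ft
V₃ = V₁ · ln(z₃/z₀)/ln(z₁/z₀) = 14.7 × 8.2634/5.4523 = 22.2789 m/s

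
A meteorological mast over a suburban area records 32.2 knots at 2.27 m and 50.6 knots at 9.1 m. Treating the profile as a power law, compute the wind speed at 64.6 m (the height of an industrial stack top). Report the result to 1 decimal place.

95.8 knots

First find α: α = ln(V₂/V₁)/ln(z₂/z₁) = ln(50.6/32.2)/ln(9.1/2.27) = 0.45199/1.38849 = 0.3255
Extrapolate from 9.1 m to 64.6 m: V₃ = 50.6 × (64.6/9.1)^0.3255 = 50.6 × 1.8927 = 95.7705 knots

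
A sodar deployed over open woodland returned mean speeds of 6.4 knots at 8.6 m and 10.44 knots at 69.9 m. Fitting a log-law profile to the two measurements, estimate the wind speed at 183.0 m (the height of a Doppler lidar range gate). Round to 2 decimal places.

Log law: V ∝ ln(z/z₀). From the pair, with r = V₁/V₂ = 0.61303,
ln z₀ = (ln z₁ − r·ln z₂)/(1 − r) = (2.1518 − 0.61303×4.2471)/0.38697 = -1.1675 → z₀ = 0.3111 m
V₃ = V₁ · ln(z₃/z₀)/ln(z₁/z₀) = 6.4 × 6.3770/3.3193 = 12.2957 knots

12.30 knots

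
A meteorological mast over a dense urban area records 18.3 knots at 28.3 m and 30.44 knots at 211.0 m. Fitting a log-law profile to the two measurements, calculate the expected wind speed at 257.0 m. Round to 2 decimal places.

31.63 knots

Log law: V ∝ ln(z/z₀). From the pair, with r = V₁/V₂ = 0.60118,
ln z₀ = (ln z₁ − r·ln z₂)/(1 − r) = (3.3429 − 0.60118×5.3519)/0.39882 = 0.3145 → z₀ = 1.370 m
V₃ = V₁ · ln(z₃/z₀)/ln(z₁/z₀) = 18.3 × 5.2346/3.0284 = 31.6318 knots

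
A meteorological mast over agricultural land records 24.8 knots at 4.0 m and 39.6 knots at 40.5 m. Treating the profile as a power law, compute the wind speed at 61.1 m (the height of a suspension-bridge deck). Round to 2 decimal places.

First find α: α = ln(V₂/V₁)/ln(z₂/z₁) = ln(39.6/24.8)/ln(40.5/4.0) = 0.46799/2.31501 = 0.2022
Extrapolate from 40.5 m to 61.1 m: V₃ = 39.6 × (61.1/40.5)^0.2022 = 39.6 × 1.0867 = 43.0325 knots

43.03 knots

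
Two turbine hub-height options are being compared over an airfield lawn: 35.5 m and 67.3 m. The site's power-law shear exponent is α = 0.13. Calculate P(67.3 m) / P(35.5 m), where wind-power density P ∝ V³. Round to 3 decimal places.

Speed ratio: V_B/V_A = (z_B/z_A)^α = (67.3/35.5)^0.13 = (1.8958)^0.13 = 1.08671
Power-density ratio: P_B/P_A = (V_B/V_A)³ = (1.08671)³ = 1.28333

1.283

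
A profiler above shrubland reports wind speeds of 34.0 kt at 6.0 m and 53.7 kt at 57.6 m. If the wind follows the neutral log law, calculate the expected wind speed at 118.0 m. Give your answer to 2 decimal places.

59.95 kt

Log law: V ∝ ln(z/z₀). From the pair, with r = V₁/V₂ = 0.63315,
ln z₀ = (ln z₁ − r·ln z₂)/(1 − r) = (1.7918 − 0.63315×4.0535)/0.36685 = -2.1118 → z₀ = 0.1210 m
V₃ = V₁ · ln(z₃/z₀)/ln(z₁/z₀) = 34.0 × 6.8825/3.9036 = 59.9465 kt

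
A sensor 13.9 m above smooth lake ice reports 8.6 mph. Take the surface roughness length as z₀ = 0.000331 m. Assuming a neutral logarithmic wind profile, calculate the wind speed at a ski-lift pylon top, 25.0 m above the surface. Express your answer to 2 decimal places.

9.07 mph

Log law: V(z) ∝ ln(z/z₀), so V₂/V₁ = ln(z₂/z₀) / ln(z₁/z₀).
ln(25.0/0.000331) = 11.2323, ln(13.9/0.000331) = 10.6453
V₂ = 8.6 × 11.2323/10.6453 = 8.6 × 1.0551 = 9.0742 mph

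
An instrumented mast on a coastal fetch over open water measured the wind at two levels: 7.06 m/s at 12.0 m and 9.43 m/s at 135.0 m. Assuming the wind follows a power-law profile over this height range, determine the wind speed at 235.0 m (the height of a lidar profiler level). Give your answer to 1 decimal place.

10.1 m/s

First find α: α = ln(V₂/V₁)/ln(z₂/z₁) = ln(9.43/7.06)/ln(135.0/12.0) = 0.28945/2.42037 = 0.1196
Extrapolate from 135.0 m to 235.0 m: V₃ = 9.43 × (235.0/135.0)^0.1196 = 9.43 × 1.0685 = 10.0763 m/s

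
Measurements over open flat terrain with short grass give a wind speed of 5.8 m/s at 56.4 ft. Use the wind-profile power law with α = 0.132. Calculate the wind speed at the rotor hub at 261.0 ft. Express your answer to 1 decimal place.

7.1 m/s

Power-law profile: V₂ = V₁ · (z₂/z₁)^α
V₂ = 5.8 × (261.0/56.4)^0.132 = 5.8 × (4.6277)^0.132
    = 5.8 × 1.2241 = 7.1000 m/s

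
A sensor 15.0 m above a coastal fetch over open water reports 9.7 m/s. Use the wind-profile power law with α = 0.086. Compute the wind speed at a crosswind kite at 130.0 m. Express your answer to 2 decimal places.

Power-law profile: V₂ = V₁ · (z₂/z₁)^α
V₂ = 9.7 × (130.0/15.0)^0.086 = 9.7 × (8.6667)^0.086
    = 9.7 × 1.2041 = 11.6796 m/s

11.68 m/s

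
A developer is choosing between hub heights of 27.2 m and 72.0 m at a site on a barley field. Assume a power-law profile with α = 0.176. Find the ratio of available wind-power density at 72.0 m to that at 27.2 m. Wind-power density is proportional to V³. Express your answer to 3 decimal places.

1.672

Speed ratio: V_B/V_A = (z_B/z_A)^α = (72.0/27.2)^0.176 = (2.6471)^0.176 = 1.18688
Power-density ratio: P_B/P_A = (V_B/V_A)³ = (1.18688)³ = 1.67193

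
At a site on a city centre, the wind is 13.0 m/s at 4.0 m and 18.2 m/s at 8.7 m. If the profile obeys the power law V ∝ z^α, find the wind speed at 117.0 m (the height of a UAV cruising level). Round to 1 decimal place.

First find α: α = ln(V₂/V₁)/ln(z₂/z₁) = ln(18.2/13.0)/ln(8.7/4.0) = 0.33647/0.77703 = 0.4330
Extrapolate from 8.7 m to 117.0 m: V₃ = 18.2 × (117.0/8.7)^0.4330 = 18.2 × 3.0813 = 56.0804 m/s

56.1 m/s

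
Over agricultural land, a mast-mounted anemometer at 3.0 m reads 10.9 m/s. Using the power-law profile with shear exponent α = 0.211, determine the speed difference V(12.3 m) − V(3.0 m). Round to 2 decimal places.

3.78 m/s

Power law: V₂ = V₁ · (z₂/z₁)^α = 10.9 × (4.1000)^0.211 = 14.6799 m/s
ΔV = 14.6799 − 10.9 = 3.7799 m/s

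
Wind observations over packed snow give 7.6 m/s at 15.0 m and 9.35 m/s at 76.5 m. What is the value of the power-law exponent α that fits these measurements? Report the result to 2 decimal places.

Power law: V₂/V₁ = (z₂/z₁)^α ⇒ α = ln(V₂/V₁) / ln(z₂/z₁)
α = ln(9.35/7.6) / ln(76.5/15.0) = ln(1.2303) / ln(5.1000)
  = 0.20723 / 1.62924 = 0.12719

α ≈ 0.13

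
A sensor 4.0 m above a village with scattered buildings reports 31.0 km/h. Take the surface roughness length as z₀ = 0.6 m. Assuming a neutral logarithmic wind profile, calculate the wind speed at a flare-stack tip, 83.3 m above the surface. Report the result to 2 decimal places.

Log law: V(z) ∝ ln(z/z₀), so V₂/V₁ = ln(z₂/z₀) / ln(z₁/z₀).
ln(83.3/0.6) = 4.9333, ln(4.0/0.6) = 1.8971
V₂ = 31.0 × 4.9333/1.8971 = 31.0 × 2.6004 = 80.6125 km/h

80.61 km/h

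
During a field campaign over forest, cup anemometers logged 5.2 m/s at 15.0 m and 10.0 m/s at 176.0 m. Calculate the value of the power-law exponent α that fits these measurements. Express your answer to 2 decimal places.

Power law: V₂/V₁ = (z₂/z₁)^α ⇒ α = ln(V₂/V₁) / ln(z₂/z₁)
α = ln(10.0/5.2) / ln(176.0/15.0) = ln(1.9231) / ln(11.7333)
  = 0.65393 / 2.46243 = 0.26556

α ≈ 0.27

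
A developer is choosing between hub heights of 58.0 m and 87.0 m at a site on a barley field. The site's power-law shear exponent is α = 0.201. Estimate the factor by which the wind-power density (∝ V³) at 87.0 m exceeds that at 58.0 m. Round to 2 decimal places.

Speed ratio: V_B/V_A = (z_B/z_A)^α = (87.0/58.0)^0.201 = (1.5000)^0.201 = 1.08491
Power-density ratio: P_B/P_A = (V_B/V_A)³ = (1.08491)³ = 1.27698

1.28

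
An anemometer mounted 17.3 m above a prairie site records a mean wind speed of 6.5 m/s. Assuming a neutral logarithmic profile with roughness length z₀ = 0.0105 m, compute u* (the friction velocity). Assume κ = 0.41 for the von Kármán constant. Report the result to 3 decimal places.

u* ≈ 0.360 m/s

Log law: V(z) = (u*/κ) · ln(z/z₀) ⇒ u* = κ · V / ln(z/z₀)
u* = 0.41 × 6.5 / ln(17.3/0.0105) = 0.41 × 6.5 / 7.4071
   = 2.6650 / 7.4071 = 0.3598 m/s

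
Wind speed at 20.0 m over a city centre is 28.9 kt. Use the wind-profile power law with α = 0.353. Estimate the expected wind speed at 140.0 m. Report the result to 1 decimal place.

57.4 kt

Power-law profile: V₂ = V₁ · (z₂/z₁)^α
V₂ = 28.9 × (140.0/20.0)^0.353 = 28.9 × (7.0000)^0.353
    = 28.9 × 1.9876 = 57.4404 kt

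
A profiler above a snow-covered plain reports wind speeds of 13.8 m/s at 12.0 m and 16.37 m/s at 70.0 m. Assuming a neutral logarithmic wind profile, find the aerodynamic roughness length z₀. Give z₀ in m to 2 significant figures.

z₀ ≈ 0.00093 m

Log law: V(z) ∝ ln(z/z₀). With r = V₁/V₂ = 13.8/16.37 = 0.84301,
r · ln(z₂/z₀) = ln(z₁/z₀) ⇒ ln z₀ = (ln z₁ − r·ln z₂)/(1 − r)
ln z₀ = (2.48491 − 0.84301×4.24850) / 0.15699 = -6.9849
z₀ = exp(-6.9849) = 0.0009257 m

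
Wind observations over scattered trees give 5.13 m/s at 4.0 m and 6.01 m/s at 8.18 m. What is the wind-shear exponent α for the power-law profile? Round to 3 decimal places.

Power law: V₂/V₁ = (z₂/z₁)^α ⇒ α = ln(V₂/V₁) / ln(z₂/z₁)
α = ln(6.01/5.13) / ln(8.18/4.0) = ln(1.1715) / ln(2.0450)
  = 0.15832 / 0.71540 = 0.22130

α ≈ 0.221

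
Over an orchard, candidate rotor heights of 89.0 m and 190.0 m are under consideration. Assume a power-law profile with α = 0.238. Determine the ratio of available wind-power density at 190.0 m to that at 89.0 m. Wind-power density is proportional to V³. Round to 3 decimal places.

Speed ratio: V_B/V_A = (z_B/z_A)^α = (190.0/89.0)^0.238 = (2.1348)^0.238 = 1.19781
Power-density ratio: P_B/P_A = (V_B/V_A)³ = (1.19781)³ = 1.71856

1.719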